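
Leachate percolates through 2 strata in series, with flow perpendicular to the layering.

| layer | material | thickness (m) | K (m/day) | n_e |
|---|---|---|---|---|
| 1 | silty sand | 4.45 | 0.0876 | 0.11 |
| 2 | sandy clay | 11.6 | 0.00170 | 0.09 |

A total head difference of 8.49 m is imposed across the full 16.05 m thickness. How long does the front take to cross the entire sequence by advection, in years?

With flow normal to the layers, continuity requires the same specific discharge q through every layer.
Σ(b_i/K_i) = 4.45/0.0876 + 11.6/0.00170 = 6874 d.
q = Δh / Σ(b_i/K_i) = 8.49 / 6874 = 0.001235 m/day.
In each layer the seepage velocity is v_i = q/n_i, so the layer transit time is t_i = b_i·n_i / q:
  layer 1 (silty sand): t_1 = 4.45 × 0.11 / 0.001235 = 396.3 d
  layer 2 (sandy clay): t_2 = 11.6 × 0.09 / 0.001235 = 845.3 d
Total t = Σ t_i = 1242 days = 3.400 years.

3.40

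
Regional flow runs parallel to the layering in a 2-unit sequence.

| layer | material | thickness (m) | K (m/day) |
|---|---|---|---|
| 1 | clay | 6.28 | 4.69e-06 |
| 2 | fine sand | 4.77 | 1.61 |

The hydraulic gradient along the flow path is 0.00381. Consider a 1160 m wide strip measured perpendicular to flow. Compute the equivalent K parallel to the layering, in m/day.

0.695

Flow is parallel to layering, so each bed carries its own Darcy discharge and the transmissivities add.
Σ(K_i·b_i) = 4.69e-06×6.28 + 1.61×4.77 = 7.680 m²/day.
Total thickness b = 11.05 m, so K_eq = Σ(K_i·b_i)/b = 0.6950 m/day.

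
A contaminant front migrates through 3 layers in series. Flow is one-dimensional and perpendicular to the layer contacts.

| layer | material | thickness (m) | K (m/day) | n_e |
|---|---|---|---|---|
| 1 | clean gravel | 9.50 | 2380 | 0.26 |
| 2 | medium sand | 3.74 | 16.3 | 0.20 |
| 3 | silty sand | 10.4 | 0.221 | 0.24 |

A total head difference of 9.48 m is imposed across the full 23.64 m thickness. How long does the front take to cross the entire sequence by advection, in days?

With flow normal to the layers, continuity requires the same specific discharge q through every layer.
Σ(b_i/K_i) = 9.50/2380 + 3.74/16.3 + 10.4/0.221 = 47.29 d.
q = Δh / Σ(b_i/K_i) = 9.48 / 47.29 = 0.2005 m/day.
In each layer the seepage velocity is v_i = q/n_i, so the layer transit time is t_i = b_i·n_i / q:
  layer 1 (clean gravel): t_1 = 9.50 × 0.26 / 0.2005 = 12.32 d
  layer 2 (medium sand): t_2 = 3.74 × 0.20 / 0.2005 = 3.731 d
  layer 3 (silty sand): t_3 = 10.4 × 0.24 / 0.2005 = 12.45 d
Total t = Σ t_i = 28.51 days.

28.5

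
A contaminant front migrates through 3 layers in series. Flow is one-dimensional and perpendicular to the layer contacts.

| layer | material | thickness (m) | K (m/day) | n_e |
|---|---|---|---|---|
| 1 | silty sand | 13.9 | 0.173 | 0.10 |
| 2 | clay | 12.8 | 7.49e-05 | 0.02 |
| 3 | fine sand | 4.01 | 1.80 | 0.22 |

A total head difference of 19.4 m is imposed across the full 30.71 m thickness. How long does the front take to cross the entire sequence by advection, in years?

61.0

With flow normal to the layers, continuity requires the same specific discharge q through every layer.
Σ(b_i/K_i) = 13.9/0.173 + 12.8/7.49e-05 + 4.01/1.80 = 1.710e+05 d.
q = Δh / Σ(b_i/K_i) = 19.4 / 1.710e+05 = 0.0001135 m/day.
In each layer the seepage velocity is v_i = q/n_i, so the layer transit time is t_i = b_i·n_i / q:
  layer 1 (silty sand): t_1 = 13.9 × 0.10 / 0.0001135 = 12250 d
  layer 2 (clay): t_2 = 12.8 × 0.02 / 0.0001135 = 2256 d
  layer 3 (fine sand): t_3 = 4.01 × 0.22 / 0.0001135 = 7775 d
Total t = Σ t_i = 22282 days = 61.00 years.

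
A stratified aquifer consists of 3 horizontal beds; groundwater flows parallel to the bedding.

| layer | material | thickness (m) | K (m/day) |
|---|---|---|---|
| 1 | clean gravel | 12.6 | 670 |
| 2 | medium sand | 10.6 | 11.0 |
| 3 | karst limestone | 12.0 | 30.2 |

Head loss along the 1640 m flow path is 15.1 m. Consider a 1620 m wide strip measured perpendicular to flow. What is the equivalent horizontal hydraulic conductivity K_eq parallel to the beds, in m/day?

Flow is parallel to layering, so each bed carries its own Darcy discharge and the transmissivities add.
Σ(K_i·b_i) = 670×12.6 + 11.0×10.6 + 30.2×12.0 = 8921 m²/day.
Total thickness b = 35.20 m, so K_eq = Σ(K_i·b_i)/b = 253.4 m/day.

253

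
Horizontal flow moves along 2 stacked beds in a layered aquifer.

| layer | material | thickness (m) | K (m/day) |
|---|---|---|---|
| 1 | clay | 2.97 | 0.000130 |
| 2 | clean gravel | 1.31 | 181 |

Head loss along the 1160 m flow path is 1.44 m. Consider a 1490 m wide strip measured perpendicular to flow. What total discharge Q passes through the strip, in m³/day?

439

Flow is parallel to layering, so each bed carries its own Darcy discharge and the transmissivities add.
Σ(K_i·b_i) = 0.000130×2.97 + 181×1.31 = 237.1 m²/day.
Hydraulic gradient i = Δh / L = 1.44 / 1160 = 0.001241.
Q = Σ(K_i·b_i) · W · i = 237.1 × 1490 × 0.001241 = 438.6 m³/day.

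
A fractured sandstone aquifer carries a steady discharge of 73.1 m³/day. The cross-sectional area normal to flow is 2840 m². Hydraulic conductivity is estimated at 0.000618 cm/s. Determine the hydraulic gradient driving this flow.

Convert K: 0.000618 cm/s × 864 = 0.5340 m/day.
From Q = K·A·i, i = Q / (K·A) = 73.1 / (0.5340 × 2840) = 0.04821.

0.0482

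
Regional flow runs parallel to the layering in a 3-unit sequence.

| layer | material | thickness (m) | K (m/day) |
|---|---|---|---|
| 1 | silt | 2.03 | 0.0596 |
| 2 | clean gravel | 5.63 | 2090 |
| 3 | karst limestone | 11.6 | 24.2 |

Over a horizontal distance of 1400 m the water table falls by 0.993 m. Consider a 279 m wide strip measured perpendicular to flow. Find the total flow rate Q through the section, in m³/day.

Flow is parallel to layering, so each bed carries its own Darcy discharge and the transmissivities add.
Σ(K_i·b_i) = 0.0596×2.03 + 2090×5.63 + 24.2×11.6 = 12048 m²/day.
Hydraulic gradient i = Δh / L = 0.993 / 1400 = 0.0007093.
Q = Σ(K_i·b_i) · W · i = 12048 × 279 × 0.0007093 = 2384 m³/day.

2380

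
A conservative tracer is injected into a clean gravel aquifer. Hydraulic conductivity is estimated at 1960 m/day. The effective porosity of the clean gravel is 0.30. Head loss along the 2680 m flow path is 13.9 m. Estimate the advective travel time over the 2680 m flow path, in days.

Hydraulic gradient i = Δh / L = 13.9 / 2680 = 0.005187.
Darcy flux q = K · i = 1960 × 0.005187 = 10.17 m/day.
Seepage velocity v = q / n_e = 10.17 / 0.30 = 33.89 m/day.
Travel time t = L / v = 2680 / 33.89 = 79.09 days.

79.1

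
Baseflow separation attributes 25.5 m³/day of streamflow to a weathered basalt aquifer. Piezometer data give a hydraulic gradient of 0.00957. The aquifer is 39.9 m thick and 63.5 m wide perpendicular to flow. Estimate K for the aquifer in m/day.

1.05

Cross-sectional area A = 63.5 × 39.9 = 2534 m².
Hydraulic gradient i = 0.00957.
From Q = K·A·i, K = Q / (A·i) = 25.5 / (2534 × 0.009570) = 1.052 m/day.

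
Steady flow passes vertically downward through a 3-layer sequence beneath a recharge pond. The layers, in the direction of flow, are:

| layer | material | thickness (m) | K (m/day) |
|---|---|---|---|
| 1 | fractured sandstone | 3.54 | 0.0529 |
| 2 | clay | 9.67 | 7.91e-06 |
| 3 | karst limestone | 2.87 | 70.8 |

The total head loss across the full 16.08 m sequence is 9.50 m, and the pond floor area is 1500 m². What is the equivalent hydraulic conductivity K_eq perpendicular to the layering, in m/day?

1.32e-05

Flow is perpendicular to layering, so the layers act in series and the equivalent K is the thickness-weighted harmonic mean.
Total thickness L = 3.54 + 9.67 + 2.87 = 16.08 m.
Σ(b_i/K_i) = 3.54/0.0529 + 9.67/7.91e-06 + 2.87/70.8 = 1.223e+06 d.
K_eq = L / Σ(b_i/K_i) = 16.08 / 1.223e+06 = 1.315e-05 m/day.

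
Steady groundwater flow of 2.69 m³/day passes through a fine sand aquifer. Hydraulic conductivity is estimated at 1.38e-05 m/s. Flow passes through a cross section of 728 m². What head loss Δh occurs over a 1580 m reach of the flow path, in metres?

Convert K: 1.38e-05 m/s × 86400 = 1.192 m/day.
From Q = K·A·i, i = Q / (K·A) = 2.69 / (1.192 × 728.0) = 0.003099.
Head loss Δh = i · L = 0.003099 × 1580 = 4.896 m.

4.90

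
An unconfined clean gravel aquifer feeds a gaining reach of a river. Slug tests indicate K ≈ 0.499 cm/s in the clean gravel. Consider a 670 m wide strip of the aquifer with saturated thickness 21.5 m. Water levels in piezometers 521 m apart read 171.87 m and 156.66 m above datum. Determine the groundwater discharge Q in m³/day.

181000

Convert K: 0.499 cm/s × 864 = 431.1 m/day.
Cross-sectional area A = 670 × 21.5 = 14405 m².
Hydraulic gradient i = (171.87 − 156.66) / 521 = 15.21 / 521 = 0.02919.
Darcy's law: Q = K · A · i = 431.1 × 14405 × 0.02919 = 1.813e+05 m³/day.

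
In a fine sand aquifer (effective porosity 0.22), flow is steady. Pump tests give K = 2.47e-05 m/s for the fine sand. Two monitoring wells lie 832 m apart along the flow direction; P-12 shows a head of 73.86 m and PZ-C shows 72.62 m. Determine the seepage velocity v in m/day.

0.0145

Convert K: 2.47e-05 m/s × 86400 = 2.134 m/day.
Hydraulic gradient i = (73.86 − 72.62) / 832 = 1.24 / 832 = 0.001490.
Darcy flux q = K · i = 2.134 × 0.001490 = 0.003181 m/day.
Seepage velocity v = q / n_e = 0.003181 / 0.22 = 0.01446 m/day.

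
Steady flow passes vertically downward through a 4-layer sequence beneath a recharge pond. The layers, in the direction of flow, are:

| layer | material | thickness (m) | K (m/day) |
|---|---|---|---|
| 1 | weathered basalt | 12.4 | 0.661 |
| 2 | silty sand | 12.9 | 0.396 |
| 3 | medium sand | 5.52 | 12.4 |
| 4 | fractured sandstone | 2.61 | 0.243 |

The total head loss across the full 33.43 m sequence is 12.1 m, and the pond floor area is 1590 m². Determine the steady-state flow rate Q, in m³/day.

Flow is perpendicular to layering, so the layers act in series and the equivalent K is the thickness-weighted harmonic mean.
Total thickness L = 12.4 + 12.9 + 5.52 + 2.61 = 33.43 m.
Σ(b_i/K_i) = 12.4/0.661 + 12.9/0.396 + 5.52/12.4 + 2.61/0.243 = 62.52 d.
K_eq = L / Σ(b_i/K_i) = 33.43 / 62.52 = 0.5347 m/day.
Q = K_eq · A · (Δh/L) = 0.5347 × 1590 × (12.1/33.43) = 307.7 m³/day.

308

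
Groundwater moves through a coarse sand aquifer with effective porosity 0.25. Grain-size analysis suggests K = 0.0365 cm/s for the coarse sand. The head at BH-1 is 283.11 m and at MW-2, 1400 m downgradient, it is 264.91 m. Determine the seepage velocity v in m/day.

Convert K: 0.0365 cm/s × 864 = 31.54 m/day.
Hydraulic gradient i = (283.11 − 264.91) / 1400 = 18.2 / 1400 = 0.01300.
Darcy flux q = K · i = 31.54 × 0.01300 = 0.4100 m/day.
Seepage velocity v = q / n_e = 0.4100 / 0.25 = 1.640 m/day.

1.64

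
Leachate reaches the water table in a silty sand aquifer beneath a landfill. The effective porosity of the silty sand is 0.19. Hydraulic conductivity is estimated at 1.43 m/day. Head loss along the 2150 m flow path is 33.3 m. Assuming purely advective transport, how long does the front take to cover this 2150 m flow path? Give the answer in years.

50.5

Hydraulic gradient i = Δh / L = 33.3 / 2150 = 0.01549.
Darcy flux q = K · i = 1.430 × 0.01549 = 0.02215 m/day.
Seepage velocity v = q / n_e = 0.02215 / 0.19 = 0.1166 m/day.
Travel time t = L / v = 2150 / 0.1166 = 18444 days = 50.50 years.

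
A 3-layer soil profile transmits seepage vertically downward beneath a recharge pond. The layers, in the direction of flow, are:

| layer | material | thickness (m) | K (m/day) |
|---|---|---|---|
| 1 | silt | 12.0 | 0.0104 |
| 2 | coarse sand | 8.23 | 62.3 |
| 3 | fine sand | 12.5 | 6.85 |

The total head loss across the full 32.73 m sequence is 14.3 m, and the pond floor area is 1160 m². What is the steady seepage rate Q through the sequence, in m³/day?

Flow is perpendicular to layering, so the layers act in series and the equivalent K is the thickness-weighted harmonic mean.
Total thickness L = 12.0 + 8.23 + 12.5 = 32.73 m.
Σ(b_i/K_i) = 12.0/0.0104 + 8.23/62.3 + 12.5/6.85 = 1156 d.
K_eq = L / Σ(b_i/K_i) = 32.73 / 1156 = 0.02832 m/day.
Q = K_eq · A · (Δh/L) = 0.02832 × 1160 × (14.3/32.73) = 14.35 m³/day.

14.4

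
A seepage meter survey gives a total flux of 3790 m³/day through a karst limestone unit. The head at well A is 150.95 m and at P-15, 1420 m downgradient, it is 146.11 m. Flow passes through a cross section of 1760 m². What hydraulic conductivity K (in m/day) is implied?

Hydraulic gradient i = (150.95 − 146.11) / 1420 = 4.84 / 1420 = 0.003408.
From Q = K·A·i, K = Q / (A·i) = 3790 / (1760 × 0.003408) = 631.8 m/day.

632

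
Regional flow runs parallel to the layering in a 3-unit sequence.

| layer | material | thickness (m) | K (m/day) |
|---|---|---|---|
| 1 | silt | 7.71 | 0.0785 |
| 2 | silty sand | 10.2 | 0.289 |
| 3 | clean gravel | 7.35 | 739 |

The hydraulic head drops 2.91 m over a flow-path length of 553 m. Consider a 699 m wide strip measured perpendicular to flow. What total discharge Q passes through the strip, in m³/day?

Flow is parallel to layering, so each bed carries its own Darcy discharge and the transmissivities add.
Σ(K_i·b_i) = 0.0785×7.71 + 0.289×10.2 + 739×7.35 = 5435 m²/day.
Hydraulic gradient i = Δh / L = 2.91 / 553 = 0.005262.
Q = Σ(K_i·b_i) · W · i = 5435 × 699 × 0.005262 = 19992 m³/day.

20000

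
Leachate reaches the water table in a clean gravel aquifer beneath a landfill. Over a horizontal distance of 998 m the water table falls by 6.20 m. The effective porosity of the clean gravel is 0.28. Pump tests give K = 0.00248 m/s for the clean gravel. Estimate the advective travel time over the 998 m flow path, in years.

0.575

Convert K: 0.00248 m/s × 86400 = 214.3 m/day.
Hydraulic gradient i = Δh / L = 6.20 / 998 = 0.006212.
Darcy flux q = K · i = 214.3 × 0.006212 = 1.331 m/day.
Seepage velocity v = q / n_e = 1.331 / 0.28 = 4.754 m/day.
Travel time t = L / v = 998 / 4.754 = 209.9 days = 0.5747 years.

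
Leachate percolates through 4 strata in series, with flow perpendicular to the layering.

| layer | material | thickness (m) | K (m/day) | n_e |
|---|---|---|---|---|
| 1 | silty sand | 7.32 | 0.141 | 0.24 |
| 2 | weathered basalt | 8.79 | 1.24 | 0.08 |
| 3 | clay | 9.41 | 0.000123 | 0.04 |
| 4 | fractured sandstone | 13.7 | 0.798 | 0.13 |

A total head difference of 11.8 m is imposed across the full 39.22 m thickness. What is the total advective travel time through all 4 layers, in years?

82.0

With flow normal to the layers, continuity requires the same specific discharge q through every layer.
Σ(b_i/K_i) = 7.32/0.141 + 8.79/1.24 + 9.41/0.000123 + 13.7/0.798 = 76580 d.
q = Δh / Σ(b_i/K_i) = 11.8 / 76580 = 0.0001541 m/day.
In each layer the seepage velocity is v_i = q/n_i, so the layer transit time is t_i = b_i·n_i / q:
  layer 1 (silty sand): t_1 = 7.32 × 0.24 / 0.0001541 = 11401 d
  layer 2 (weathered basalt): t_2 = 8.79 × 0.08 / 0.0001541 = 4564 d
  layer 3 (clay): t_3 = 9.41 × 0.04 / 0.0001541 = 2443 d
  layer 4 (fractured sandstone): t_4 = 13.7 × 0.13 / 0.0001541 = 11558 d
Total t = Σ t_i = 29966 days = 82.04 years.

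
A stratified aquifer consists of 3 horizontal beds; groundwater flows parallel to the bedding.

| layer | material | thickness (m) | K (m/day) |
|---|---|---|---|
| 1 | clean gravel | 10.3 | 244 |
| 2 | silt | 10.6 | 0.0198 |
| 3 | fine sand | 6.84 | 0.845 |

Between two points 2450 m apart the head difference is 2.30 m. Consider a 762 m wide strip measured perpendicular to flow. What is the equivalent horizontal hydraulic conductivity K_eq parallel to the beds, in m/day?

90.8

Flow is parallel to layering, so each bed carries its own Darcy discharge and the transmissivities add.
Σ(K_i·b_i) = 244×10.3 + 0.0198×10.6 + 0.845×6.84 = 2519 m²/day.
Total thickness b = 27.74 m, so K_eq = Σ(K_i·b_i)/b = 90.81 m/day.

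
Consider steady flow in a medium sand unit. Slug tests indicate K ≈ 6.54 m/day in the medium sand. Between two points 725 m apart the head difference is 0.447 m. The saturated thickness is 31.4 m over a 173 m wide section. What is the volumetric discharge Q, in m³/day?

21.9

Cross-sectional area A = 173 × 31.4 = 5432 m².
Hydraulic gradient i = Δh / L = 0.447 / 725 = 0.0006166.
Darcy's law: Q = K · A · i = 6.540 × 5432 × 0.0006166 = 21.90 m³/day.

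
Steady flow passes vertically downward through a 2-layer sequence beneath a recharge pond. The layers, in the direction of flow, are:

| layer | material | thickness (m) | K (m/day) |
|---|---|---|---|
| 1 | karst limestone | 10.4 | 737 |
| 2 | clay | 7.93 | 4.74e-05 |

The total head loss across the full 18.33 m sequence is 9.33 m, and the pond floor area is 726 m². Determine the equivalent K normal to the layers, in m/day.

0.000110

Flow is perpendicular to layering, so the layers act in series and the equivalent K is the thickness-weighted harmonic mean.
Total thickness L = 10.4 + 7.93 = 18.33 m.
Σ(b_i/K_i) = 10.4/737 + 7.93/4.74e-05 = 1.673e+05 d.
K_eq = L / Σ(b_i/K_i) = 18.33 / 1.673e+05 = 0.0001096 m/day.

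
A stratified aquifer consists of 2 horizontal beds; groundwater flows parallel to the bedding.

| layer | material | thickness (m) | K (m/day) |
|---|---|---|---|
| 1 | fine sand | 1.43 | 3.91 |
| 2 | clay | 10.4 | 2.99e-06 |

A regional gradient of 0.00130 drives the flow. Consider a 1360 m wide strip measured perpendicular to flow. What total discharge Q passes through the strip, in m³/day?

9.89

Flow is parallel to layering, so each bed carries its own Darcy discharge and the transmissivities add.
Σ(K_i·b_i) = 3.91×1.43 + 2.99e-06×10.4 = 5.591 m²/day.
Hydraulic gradient i = 0.00130.
Q = Σ(K_i·b_i) · W · i = 5.591 × 1360 × 0.001300 = 9.885 m³/day.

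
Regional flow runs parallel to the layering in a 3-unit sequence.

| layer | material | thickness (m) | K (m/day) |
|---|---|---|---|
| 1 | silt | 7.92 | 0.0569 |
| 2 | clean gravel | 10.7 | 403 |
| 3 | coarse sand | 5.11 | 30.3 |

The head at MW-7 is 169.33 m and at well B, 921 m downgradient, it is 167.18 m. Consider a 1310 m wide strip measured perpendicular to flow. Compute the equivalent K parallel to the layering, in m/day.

188

Flow is parallel to layering, so each bed carries its own Darcy discharge and the transmissivities add.
Σ(K_i·b_i) = 0.0569×7.92 + 403×10.7 + 30.3×5.11 = 4467 m²/day.
Total thickness b = 23.73 m, so K_eq = Σ(K_i·b_i)/b = 188.3 m/day.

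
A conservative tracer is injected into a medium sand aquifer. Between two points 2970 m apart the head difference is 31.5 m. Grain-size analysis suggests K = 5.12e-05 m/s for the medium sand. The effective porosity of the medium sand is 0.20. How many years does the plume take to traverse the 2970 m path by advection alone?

Convert K: 5.12e-05 m/s × 86400 = 4.424 m/day.
Hydraulic gradient i = Δh / L = 31.5 / 2970 = 0.01061.
Darcy flux q = K · i = 4.424 × 0.01061 = 0.04692 m/day.
Seepage velocity v = q / n_e = 0.04692 / 0.20 = 0.2346 m/day.
Travel time t = L / v = 2970 / 0.2346 = 12660 days = 34.66 years.

34.7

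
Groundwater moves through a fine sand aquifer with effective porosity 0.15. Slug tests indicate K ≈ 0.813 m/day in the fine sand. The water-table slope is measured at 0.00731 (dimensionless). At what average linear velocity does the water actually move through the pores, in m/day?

Hydraulic gradient i = 0.00731.
Darcy flux q = K · i = 0.8130 × 0.007310 = 0.005943 m/day.
Seepage velocity v = q / n_e = 0.005943 / 0.15 = 0.03962 m/day.

0.0396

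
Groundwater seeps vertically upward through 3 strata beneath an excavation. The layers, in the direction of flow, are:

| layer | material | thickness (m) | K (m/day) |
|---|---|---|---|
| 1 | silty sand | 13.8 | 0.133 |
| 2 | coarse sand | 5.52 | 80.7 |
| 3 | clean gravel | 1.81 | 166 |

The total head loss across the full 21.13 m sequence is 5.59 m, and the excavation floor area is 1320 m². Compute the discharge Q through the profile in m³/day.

71.1

Flow is perpendicular to layering, so the layers act in series and the equivalent K is the thickness-weighted harmonic mean.
Total thickness L = 13.8 + 5.52 + 1.81 = 21.13 m.
Σ(b_i/K_i) = 13.8/0.133 + 5.52/80.7 + 1.81/166 = 103.8 d.
K_eq = L / Σ(b_i/K_i) = 21.13 / 103.8 = 0.2035 m/day.
Q = K_eq · A · (Δh/L) = 0.2035 × 1320 × (5.59/21.13) = 71.06 m³/day.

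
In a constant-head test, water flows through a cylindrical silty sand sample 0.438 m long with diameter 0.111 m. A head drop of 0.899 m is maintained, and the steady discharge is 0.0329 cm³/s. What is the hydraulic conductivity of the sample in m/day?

0.143

Cross-sectional area A = π·(d/2)² = π × (0.111/2)² = 0.009677 m².
Convert discharge: 0.0329 cm³/s = 3.290e-08 m³/s.
Darcy's law rearranged: K = Q·L / (A·Δh) = 3.290e-08 × 0.438 / (0.009677 × 0.899) = 1.656e-06 m/s = 0.1431 m/day.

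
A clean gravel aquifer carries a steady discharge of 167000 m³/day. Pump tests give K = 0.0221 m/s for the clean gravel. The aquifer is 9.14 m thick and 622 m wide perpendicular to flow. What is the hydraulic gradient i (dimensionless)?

0.0154

Convert K: 0.0221 m/s × 86400 = 1909 m/day.
Cross-sectional area A = 622 × 9.14 = 5685 m².
From Q = K·A·i, i = Q / (K·A) = 167000 / (1909 × 5685) = 0.01538.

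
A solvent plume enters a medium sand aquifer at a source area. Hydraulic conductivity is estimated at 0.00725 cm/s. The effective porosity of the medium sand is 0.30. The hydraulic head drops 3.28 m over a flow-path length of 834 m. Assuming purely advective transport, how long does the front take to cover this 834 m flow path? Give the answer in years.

27.8

Convert K: 0.00725 cm/s × 864 = 6.264 m/day.
Hydraulic gradient i = Δh / L = 3.28 / 834 = 0.003933.
Darcy flux q = K · i = 6.264 × 0.003933 = 0.02464 m/day.
Seepage velocity v = q / n_e = 0.02464 / 0.30 = 0.08212 m/day.
Travel time t = L / v = 834 / 0.08212 = 10156 days = 27.81 years.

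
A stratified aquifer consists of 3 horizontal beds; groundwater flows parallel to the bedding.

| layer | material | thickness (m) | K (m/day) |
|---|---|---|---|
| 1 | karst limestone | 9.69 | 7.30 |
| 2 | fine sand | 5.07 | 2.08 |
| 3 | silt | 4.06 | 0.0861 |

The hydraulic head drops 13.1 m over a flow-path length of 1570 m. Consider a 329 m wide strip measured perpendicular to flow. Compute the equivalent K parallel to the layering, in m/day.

Flow is parallel to layering, so each bed carries its own Darcy discharge and the transmissivities add.
Σ(K_i·b_i) = 7.30×9.69 + 2.08×5.07 + 0.0861×4.06 = 81.63 m²/day.
Total thickness b = 18.82 m, so K_eq = Σ(K_i·b_i)/b = 4.338 m/day.

4.34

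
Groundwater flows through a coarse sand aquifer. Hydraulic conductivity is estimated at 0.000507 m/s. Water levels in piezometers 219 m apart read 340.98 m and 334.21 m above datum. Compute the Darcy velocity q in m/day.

Convert K: 0.000507 m/s × 86400 = 43.80 m/day.
Hydraulic gradient i = (340.98 − 334.21) / 219 = 6.77 / 219 = 0.03091.
Specific discharge q = K · i = 43.80 × 0.03091 = 1.354 m/day.

1.35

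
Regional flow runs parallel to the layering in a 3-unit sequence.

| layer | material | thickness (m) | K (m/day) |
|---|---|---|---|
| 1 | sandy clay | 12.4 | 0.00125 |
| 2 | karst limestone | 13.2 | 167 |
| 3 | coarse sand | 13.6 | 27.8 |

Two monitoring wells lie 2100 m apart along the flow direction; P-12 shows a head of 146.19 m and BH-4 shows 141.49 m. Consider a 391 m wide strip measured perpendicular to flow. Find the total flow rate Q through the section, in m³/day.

Flow is parallel to layering, so each bed carries its own Darcy discharge and the transmissivities add.
Σ(K_i·b_i) = 0.00125×12.4 + 167×13.2 + 27.8×13.6 = 2582 m²/day.
Hydraulic gradient i = (146.19 − 141.49) / 2100 = 4.7 / 2100 = 0.002238.
Q = Σ(K_i·b_i) · W · i = 2582 × 391 × 0.002238 = 2260 m³/day.

2260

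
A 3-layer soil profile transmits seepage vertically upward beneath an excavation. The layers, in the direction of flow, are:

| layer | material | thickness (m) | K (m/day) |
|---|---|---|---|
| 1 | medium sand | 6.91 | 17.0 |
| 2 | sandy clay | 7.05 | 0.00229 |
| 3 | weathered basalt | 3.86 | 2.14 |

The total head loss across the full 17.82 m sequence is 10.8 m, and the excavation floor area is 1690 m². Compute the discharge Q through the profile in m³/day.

Flow is perpendicular to layering, so the layers act in series and the equivalent K is the thickness-weighted harmonic mean.
Total thickness L = 6.91 + 7.05 + 3.86 = 17.82 m.
Σ(b_i/K_i) = 6.91/17.0 + 7.05/0.00229 + 3.86/2.14 = 3081 d.
K_eq = L / Σ(b_i/K_i) = 17.82 / 3081 = 0.005784 m/day.
Q = K_eq · A · (Δh/L) = 0.005784 × 1690 × (10.8/17.82) = 5.924 m³/day.

5.92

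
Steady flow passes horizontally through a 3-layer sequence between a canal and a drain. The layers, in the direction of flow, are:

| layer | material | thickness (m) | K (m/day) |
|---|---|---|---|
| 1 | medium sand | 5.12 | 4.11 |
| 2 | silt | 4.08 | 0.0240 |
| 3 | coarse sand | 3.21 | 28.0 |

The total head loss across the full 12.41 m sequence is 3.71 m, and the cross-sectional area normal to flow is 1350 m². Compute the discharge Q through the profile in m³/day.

29.2

Flow is perpendicular to layering, so the layers act in series and the equivalent K is the thickness-weighted harmonic mean.
Total thickness L = 5.12 + 4.08 + 3.21 = 12.41 m.
Σ(b_i/K_i) = 5.12/4.11 + 4.08/0.0240 + 3.21/28.0 = 171.4 d.
K_eq = L / Σ(b_i/K_i) = 12.41 / 171.4 = 0.07242 m/day.
Q = K_eq · A · (Δh/L) = 0.07242 × 1350 × (3.71/12.41) = 29.23 m³/day.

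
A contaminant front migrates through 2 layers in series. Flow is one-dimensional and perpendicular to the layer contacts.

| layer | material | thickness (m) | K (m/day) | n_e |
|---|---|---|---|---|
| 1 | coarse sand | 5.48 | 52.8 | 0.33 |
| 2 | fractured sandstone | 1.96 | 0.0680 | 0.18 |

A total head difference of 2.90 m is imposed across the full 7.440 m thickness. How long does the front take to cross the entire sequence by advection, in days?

21.6

With flow normal to the layers, continuity requires the same specific discharge q through every layer.
Σ(b_i/K_i) = 5.48/52.8 + 1.96/0.0680 = 28.93 d.
q = Δh / Σ(b_i/K_i) = 2.90 / 28.93 = 0.1003 m/day.
In each layer the seepage velocity is v_i = q/n_i, so the layer transit time is t_i = b_i·n_i / q:
  layer 1 (coarse sand): t_1 = 5.48 × 0.33 / 0.1003 = 18.04 d
  layer 2 (fractured sandstone): t_2 = 1.96 × 0.18 / 0.1003 = 3.519 d
Total t = Σ t_i = 21.56 days.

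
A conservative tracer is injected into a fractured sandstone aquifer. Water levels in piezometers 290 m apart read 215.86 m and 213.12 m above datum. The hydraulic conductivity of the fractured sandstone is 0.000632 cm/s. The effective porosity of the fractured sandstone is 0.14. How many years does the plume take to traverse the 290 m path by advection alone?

Convert K: 0.000632 cm/s × 864 = 0.5460 m/day.
Hydraulic gradient i = (215.86 − 213.12) / 290 = 2.74 / 290 = 0.009448.
Darcy flux q = K · i = 0.5460 × 0.009448 = 0.005159 m/day.
Seepage velocity v = q / n_e = 0.005159 / 0.14 = 0.03685 m/day.
Travel time t = L / v = 290 / 0.03685 = 7869 days = 21.55 years.

21.5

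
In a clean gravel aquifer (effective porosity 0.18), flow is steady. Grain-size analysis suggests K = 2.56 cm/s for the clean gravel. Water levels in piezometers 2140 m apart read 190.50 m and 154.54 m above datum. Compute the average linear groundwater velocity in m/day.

Convert K: 2.56 cm/s × 864 = 2212 m/day.
Hydraulic gradient i = (190.50 − 154.54) / 2140 = 35.96 / 2140 = 0.01680.
Darcy flux q = K · i = 2212 × 0.01680 = 37.17 m/day.
Seepage velocity v = q / n_e = 37.17 / 0.18 = 206.5 m/day.

206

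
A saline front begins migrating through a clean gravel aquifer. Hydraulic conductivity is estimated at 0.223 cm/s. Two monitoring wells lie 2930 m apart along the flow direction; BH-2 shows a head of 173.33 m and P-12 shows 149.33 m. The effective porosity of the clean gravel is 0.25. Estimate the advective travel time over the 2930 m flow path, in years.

Convert K: 0.223 cm/s × 864 = 192.7 m/day.
Hydraulic gradient i = (173.33 − 149.33) / 2930 = 24 / 2930 = 0.008191.
Darcy flux q = K · i = 192.7 × 0.008191 = 1.578 m/day.
Seepage velocity v = q / n_e = 1.578 / 0.25 = 6.313 m/day.
Travel time t = L / v = 2930 / 6.313 = 464.1 days = 1.271 years.

1.27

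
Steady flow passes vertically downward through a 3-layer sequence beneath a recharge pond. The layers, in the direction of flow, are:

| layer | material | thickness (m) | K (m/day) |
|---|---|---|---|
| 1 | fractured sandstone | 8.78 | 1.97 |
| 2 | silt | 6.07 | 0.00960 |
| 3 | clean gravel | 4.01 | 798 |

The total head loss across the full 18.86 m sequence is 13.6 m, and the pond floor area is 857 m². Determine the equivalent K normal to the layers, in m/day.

0.0296

Flow is perpendicular to layering, so the layers act in series and the equivalent K is the thickness-weighted harmonic mean.
Total thickness L = 8.78 + 6.07 + 4.01 = 18.86 m.
Σ(b_i/K_i) = 8.78/1.97 + 6.07/0.00960 + 4.01/798 = 636.8 d.
K_eq = L / Σ(b_i/K_i) = 18.86 / 636.8 = 0.02962 m/day.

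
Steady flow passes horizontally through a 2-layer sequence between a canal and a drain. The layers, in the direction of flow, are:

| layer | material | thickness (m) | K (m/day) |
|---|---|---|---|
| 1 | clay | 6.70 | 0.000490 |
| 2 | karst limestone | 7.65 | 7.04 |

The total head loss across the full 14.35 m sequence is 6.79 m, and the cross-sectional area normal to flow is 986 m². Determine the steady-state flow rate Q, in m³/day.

0.490

Flow is perpendicular to layering, so the layers act in series and the equivalent K is the thickness-weighted harmonic mean.
Total thickness L = 6.70 + 7.65 = 14.35 m.
Σ(b_i/K_i) = 6.70/0.000490 + 7.65/7.04 = 13675 d.
K_eq = L / Σ(b_i/K_i) = 14.35 / 13675 = 0.001049 m/day.
Q = K_eq · A · (Δh/L) = 0.001049 × 986 × (6.79/14.35) = 0.4896 m³/day.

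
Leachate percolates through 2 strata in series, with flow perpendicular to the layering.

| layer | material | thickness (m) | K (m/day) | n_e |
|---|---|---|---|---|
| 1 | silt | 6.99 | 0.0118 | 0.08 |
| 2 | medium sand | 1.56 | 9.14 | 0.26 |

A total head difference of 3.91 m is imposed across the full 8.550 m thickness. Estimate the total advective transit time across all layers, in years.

With flow normal to the layers, continuity requires the same specific discharge q through every layer.
Σ(b_i/K_i) = 6.99/0.0118 + 1.56/9.14 = 592.5 d.
q = Δh / Σ(b_i/K_i) = 3.91 / 592.5 = 0.006599 m/day.
In each layer the seepage velocity is v_i = q/n_i, so the layer transit time is t_i = b_i·n_i / q:
  layer 1 (silt): t_1 = 6.99 × 0.08 / 0.006599 = 84.74 d
  layer 2 (medium sand): t_2 = 1.56 × 0.26 / 0.006599 = 61.47 d
Total t = Σ t_i = 146.2 days = 0.4003 years.

0.400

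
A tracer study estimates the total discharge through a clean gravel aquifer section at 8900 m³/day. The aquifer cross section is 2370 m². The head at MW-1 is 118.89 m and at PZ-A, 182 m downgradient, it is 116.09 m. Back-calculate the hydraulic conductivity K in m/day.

244

Hydraulic gradient i = (118.89 − 116.09) / 182 = 2.8 / 182 = 0.01538.
From Q = K·A·i, K = Q / (A·i) = 8900 / (2370 × 0.01538) = 244.1 m/day.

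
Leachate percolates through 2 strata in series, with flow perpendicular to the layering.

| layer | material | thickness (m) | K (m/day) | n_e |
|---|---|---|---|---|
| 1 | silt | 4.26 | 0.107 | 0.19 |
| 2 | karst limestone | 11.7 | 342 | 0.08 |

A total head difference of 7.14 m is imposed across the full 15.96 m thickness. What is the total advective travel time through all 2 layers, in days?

9.74

With flow normal to the layers, continuity requires the same specific discharge q through every layer.
Σ(b_i/K_i) = 4.26/0.107 + 11.7/342 = 39.85 d.
q = Δh / Σ(b_i/K_i) = 7.14 / 39.85 = 0.1792 m/day.
In each layer the seepage velocity is v_i = q/n_i, so the layer transit time is t_i = b_i·n_i / q:
  layer 1 (silt): t_1 = 4.26 × 0.19 / 0.1792 = 4.517 d
  layer 2 (karst limestone): t_2 = 11.7 × 0.08 / 0.1792 = 5.224 d
Total t = Σ t_i = 9.741 days.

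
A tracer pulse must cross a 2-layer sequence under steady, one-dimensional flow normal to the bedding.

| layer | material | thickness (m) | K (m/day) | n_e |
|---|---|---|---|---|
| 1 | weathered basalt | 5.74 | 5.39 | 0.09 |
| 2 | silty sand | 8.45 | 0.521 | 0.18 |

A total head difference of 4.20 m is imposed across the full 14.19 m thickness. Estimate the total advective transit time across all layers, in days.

With flow normal to the layers, continuity requires the same specific discharge q through every layer.
Σ(b_i/K_i) = 5.74/5.39 + 8.45/0.521 = 17.28 d.
q = Δh / Σ(b_i/K_i) = 4.20 / 17.28 = 0.2430 m/day.
In each layer the seepage velocity is v_i = q/n_i, so the layer transit time is t_i = b_i·n_i / q:
  layer 1 (weathered basalt): t_1 = 5.74 × 0.09 / 0.2430 = 2.126 d
  layer 2 (silty sand): t_2 = 8.45 × 0.18 / 0.2430 = 6.259 d
Total t = Σ t_i = 8.385 days.

8.39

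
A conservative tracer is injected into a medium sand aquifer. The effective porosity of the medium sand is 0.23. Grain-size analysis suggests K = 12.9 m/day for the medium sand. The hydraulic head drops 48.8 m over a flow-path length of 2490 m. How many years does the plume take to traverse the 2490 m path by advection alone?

6.20

Hydraulic gradient i = Δh / L = 48.8 / 2490 = 0.01960.
Darcy flux q = K · i = 12.90 × 0.01960 = 0.2528 m/day.
Seepage velocity v = q / n_e = 0.2528 / 0.23 = 1.099 m/day.
Travel time t = L / v = 2490 / 1.099 = 2265 days = 6.202 years.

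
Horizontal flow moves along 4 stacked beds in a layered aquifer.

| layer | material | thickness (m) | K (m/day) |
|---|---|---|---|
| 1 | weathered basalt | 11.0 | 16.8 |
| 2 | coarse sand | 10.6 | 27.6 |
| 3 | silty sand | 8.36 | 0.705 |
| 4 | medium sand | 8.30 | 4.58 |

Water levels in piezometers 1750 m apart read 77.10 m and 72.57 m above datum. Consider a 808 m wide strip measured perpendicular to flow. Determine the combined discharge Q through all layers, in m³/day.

Flow is parallel to layering, so each bed carries its own Darcy discharge and the transmissivities add.
Σ(K_i·b_i) = 16.8×11.0 + 27.6×10.6 + 0.705×8.36 + 4.58×8.30 = 521.3 m²/day.
Hydraulic gradient i = (77.10 − 72.57) / 1750 = 4.53 / 1750 = 0.002589.
Q = Σ(K_i·b_i) · W · i = 521.3 × 808 × 0.002589 = 1090 m³/day.

1090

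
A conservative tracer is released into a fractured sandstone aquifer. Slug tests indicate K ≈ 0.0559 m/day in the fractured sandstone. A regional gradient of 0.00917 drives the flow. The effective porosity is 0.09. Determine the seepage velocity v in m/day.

0.00570

Hydraulic gradient i = 0.00917.
Darcy flux q = K · i = 0.05590 × 0.009170 = 0.0005126 m/day.
Seepage velocity v = q / n_e = 0.0005126 / 0.09 = 0.005696 m/day.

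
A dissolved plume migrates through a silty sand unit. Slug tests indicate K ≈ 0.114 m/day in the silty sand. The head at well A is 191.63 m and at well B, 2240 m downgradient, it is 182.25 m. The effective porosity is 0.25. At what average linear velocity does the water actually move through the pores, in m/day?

Hydraulic gradient i = (191.63 − 182.25) / 2240 = 9.38 / 2240 = 0.004188.
Darcy flux q = K · i = 0.1140 × 0.004188 = 0.0004774 m/day.
Seepage velocity v = q / n_e = 0.0004774 / 0.25 = 0.001910 m/day.

0.00191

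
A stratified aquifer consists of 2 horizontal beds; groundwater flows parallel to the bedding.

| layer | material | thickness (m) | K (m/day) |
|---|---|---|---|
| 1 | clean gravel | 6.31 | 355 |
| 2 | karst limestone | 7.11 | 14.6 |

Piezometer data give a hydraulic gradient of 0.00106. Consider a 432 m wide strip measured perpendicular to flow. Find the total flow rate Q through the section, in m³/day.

1070

Flow is parallel to layering, so each bed carries its own Darcy discharge and the transmissivities add.
Σ(K_i·b_i) = 355×6.31 + 14.6×7.11 = 2344 m²/day.
Hydraulic gradient i = 0.00106.
Q = Σ(K_i·b_i) · W · i = 2344 × 432 × 0.001060 = 1073 m³/day.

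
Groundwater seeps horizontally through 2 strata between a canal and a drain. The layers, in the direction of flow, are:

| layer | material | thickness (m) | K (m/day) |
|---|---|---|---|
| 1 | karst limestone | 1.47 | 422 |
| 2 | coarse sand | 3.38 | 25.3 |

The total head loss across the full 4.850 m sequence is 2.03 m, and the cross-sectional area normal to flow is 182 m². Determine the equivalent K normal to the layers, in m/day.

35.4

Flow is perpendicular to layering, so the layers act in series and the equivalent K is the thickness-weighted harmonic mean.
Total thickness L = 1.47 + 3.38 = 4.850 m.
Σ(b_i/K_i) = 1.47/422 + 3.38/25.3 = 0.1371 d.
K_eq = L / Σ(b_i/K_i) = 4.850 / 0.1371 = 35.38 m/day.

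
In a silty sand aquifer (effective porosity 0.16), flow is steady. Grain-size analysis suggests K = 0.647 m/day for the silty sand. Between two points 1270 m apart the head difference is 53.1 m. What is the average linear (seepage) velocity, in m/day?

0.169

Hydraulic gradient i = Δh / L = 53.1 / 1270 = 0.04181.
Darcy flux q = K · i = 0.6470 × 0.04181 = 0.02705 m/day.
Seepage velocity v = q / n_e = 0.02705 / 0.16 = 0.1691 m/day.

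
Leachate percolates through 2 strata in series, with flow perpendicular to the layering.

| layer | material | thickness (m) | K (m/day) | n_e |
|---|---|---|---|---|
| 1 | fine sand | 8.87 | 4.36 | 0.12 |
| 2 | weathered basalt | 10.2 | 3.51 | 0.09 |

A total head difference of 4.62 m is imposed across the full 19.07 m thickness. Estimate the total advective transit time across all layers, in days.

With flow normal to the layers, continuity requires the same specific discharge q through every layer.
Σ(b_i/K_i) = 8.87/4.36 + 10.2/3.51 = 4.940 d.
q = Δh / Σ(b_i/K_i) = 4.62 / 4.940 = 0.9351 m/day.
In each layer the seepage velocity is v_i = q/n_i, so the layer transit time is t_i = b_i·n_i / q:
  layer 1 (fine sand): t_1 = 8.87 × 0.12 / 0.9351 = 1.138 d
  layer 2 (weathered basalt): t_2 = 10.2 × 0.09 / 0.9351 = 0.9817 d
Total t = Σ t_i = 2.120 days.

2.12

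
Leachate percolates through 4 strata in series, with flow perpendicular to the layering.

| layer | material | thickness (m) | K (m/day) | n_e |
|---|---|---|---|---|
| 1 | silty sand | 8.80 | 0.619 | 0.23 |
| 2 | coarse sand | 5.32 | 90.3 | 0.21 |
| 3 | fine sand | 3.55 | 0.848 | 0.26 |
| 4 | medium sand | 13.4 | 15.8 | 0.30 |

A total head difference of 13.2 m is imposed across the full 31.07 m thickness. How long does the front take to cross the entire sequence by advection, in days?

With flow normal to the layers, continuity requires the same specific discharge q through every layer.
Σ(b_i/K_i) = 8.80/0.619 + 5.32/90.3 + 3.55/0.848 + 13.4/15.8 = 19.31 d.
q = Δh / Σ(b_i/K_i) = 13.2 / 19.31 = 0.6836 m/day.
In each layer the seepage velocity is v_i = q/n_i, so the layer transit time is t_i = b_i·n_i / q:
  layer 1 (silty sand): t_1 = 8.80 × 0.23 / 0.6836 = 2.961 d
  layer 2 (coarse sand): t_2 = 5.32 × 0.21 / 0.6836 = 1.634 d
  layer 3 (fine sand): t_3 = 3.55 × 0.26 / 0.6836 = 1.350 d
  layer 4 (medium sand): t_4 = 13.4 × 0.30 / 0.6836 = 5.881 d
Total t = Σ t_i = 11.83 days.

11.8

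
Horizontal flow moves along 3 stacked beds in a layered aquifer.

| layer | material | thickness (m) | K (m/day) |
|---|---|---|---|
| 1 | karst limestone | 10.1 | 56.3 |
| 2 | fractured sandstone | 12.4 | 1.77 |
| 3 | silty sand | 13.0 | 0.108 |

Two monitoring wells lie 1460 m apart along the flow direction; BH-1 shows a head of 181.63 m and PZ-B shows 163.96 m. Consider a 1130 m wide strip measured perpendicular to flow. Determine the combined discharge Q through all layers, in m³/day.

Flow is parallel to layering, so each bed carries its own Darcy discharge and the transmissivities add.
Σ(K_i·b_i) = 56.3×10.1 + 1.77×12.4 + 0.108×13.0 = 592.0 m²/day.
Hydraulic gradient i = (181.63 − 163.96) / 1460 = 17.67 / 1460 = 0.01210.
Q = Σ(K_i·b_i) · W · i = 592.0 × 1130 × 0.01210 = 8096 m³/day.

8100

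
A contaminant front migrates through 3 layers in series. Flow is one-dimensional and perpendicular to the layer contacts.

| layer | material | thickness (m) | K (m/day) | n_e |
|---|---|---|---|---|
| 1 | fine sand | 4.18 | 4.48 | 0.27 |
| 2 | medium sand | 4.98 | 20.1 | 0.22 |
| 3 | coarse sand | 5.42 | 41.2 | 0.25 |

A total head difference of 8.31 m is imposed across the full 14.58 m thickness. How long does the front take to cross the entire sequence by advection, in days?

0.565

With flow normal to the layers, continuity requires the same specific discharge q through every layer.
Σ(b_i/K_i) = 4.18/4.48 + 4.98/20.1 + 5.42/41.2 = 1.312 d.
q = Δh / Σ(b_i/K_i) = 8.31 / 1.312 = 6.332 m/day.
In each layer the seepage velocity is v_i = q/n_i, so the layer transit time is t_i = b_i·n_i / q:
  layer 1 (fine sand): t_1 = 4.18 × 0.27 / 6.332 = 0.1782 d
  layer 2 (medium sand): t_2 = 4.98 × 0.22 / 6.332 = 0.1730 d
  layer 3 (coarse sand): t_3 = 5.42 × 0.25 / 6.332 = 0.2140 d
Total t = Σ t_i = 0.5652 days.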